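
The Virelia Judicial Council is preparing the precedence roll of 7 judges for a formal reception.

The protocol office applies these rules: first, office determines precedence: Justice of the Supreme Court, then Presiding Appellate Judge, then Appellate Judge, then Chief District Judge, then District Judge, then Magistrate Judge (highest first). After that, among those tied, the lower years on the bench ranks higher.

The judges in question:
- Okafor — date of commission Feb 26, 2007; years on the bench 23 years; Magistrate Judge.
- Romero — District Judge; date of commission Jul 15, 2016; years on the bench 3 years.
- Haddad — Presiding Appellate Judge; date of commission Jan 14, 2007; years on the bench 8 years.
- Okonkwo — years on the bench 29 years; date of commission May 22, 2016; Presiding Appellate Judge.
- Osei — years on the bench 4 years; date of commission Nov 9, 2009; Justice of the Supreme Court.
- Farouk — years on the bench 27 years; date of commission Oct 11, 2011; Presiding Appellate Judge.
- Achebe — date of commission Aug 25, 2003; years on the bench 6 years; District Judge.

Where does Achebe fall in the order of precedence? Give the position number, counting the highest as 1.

6

By office: Osei (Justice of the Supreme Court); then Haddad, Farouk and Okonkwo (Presiding Appellate Judge); then Romero and Achebe (District Judge); then Okafor (Magistrate Judge).
Among Haddad, Farouk and Okonkwo, by years on the bench (lower first): Haddad (8 years) before Farouk (27 years) before Okonkwo (29 years).
Among Romero and Achebe, by years on the bench (lower first): Romero (3 years) before Achebe (6 years).
Order: Osei, Haddad, Farouk, Okonkwo, Romero, Achebe, Okafor. So position 6.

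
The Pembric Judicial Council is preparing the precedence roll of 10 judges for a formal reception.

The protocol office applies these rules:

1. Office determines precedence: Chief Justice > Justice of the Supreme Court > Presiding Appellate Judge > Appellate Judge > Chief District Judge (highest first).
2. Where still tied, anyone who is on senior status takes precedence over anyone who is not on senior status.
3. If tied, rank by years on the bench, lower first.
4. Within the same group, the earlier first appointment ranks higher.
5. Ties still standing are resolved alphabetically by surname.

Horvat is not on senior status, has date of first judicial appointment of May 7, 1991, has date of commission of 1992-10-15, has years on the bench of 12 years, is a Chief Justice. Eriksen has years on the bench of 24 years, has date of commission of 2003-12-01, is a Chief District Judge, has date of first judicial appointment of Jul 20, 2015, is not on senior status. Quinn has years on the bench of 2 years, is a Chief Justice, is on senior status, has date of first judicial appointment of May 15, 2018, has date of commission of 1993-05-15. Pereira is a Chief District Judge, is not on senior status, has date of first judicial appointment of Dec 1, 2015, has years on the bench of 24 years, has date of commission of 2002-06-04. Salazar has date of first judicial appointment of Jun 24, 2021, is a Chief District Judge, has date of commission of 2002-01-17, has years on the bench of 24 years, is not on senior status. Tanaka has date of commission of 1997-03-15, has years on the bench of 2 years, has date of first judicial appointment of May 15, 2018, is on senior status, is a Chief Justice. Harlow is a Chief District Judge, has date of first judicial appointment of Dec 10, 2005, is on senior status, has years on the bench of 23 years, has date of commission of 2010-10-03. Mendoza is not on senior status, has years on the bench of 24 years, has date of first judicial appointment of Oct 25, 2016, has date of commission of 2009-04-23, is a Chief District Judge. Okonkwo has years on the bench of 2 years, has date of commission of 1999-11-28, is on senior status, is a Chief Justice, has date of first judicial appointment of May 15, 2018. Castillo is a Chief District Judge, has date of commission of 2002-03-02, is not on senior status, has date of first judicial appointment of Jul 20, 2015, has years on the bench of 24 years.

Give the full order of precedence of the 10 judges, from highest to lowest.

Okonkwo, Quinn, Tanaka, Horvat, Harlow, Castillo, Eriksen, Pereira, Mendoza, Salazar

By office: Okonkwo, Quinn, Tanaka and Horvat (Chief Justice); then Harlow, Castillo, Eriksen, Pereira, Mendoza and Salazar (Chief District Judge).
Among Okonkwo, Quinn, Tanaka and Horvat, on senior status before not on senior status: Okonkwo, Quinn and Tanaka (on senior status) before Horvat (not on senior status).
Okonkwo, Quinn and Tanaka all have years on the bench 2 years, so the next rule applies.
Okonkwo, Quinn and Tanaka all have date of first judicial appointment May 15, 2018, so the next rule applies.
Among Okonkwo, Quinn and Tanaka, alphabetically by surname: Okonkwo before Quinn before Tanaka.
Among Harlow, Castillo, Eriksen, Pereira, Mendoza and Salazar, on senior status before not on senior status: Harlow (on senior status) before Castillo, Eriksen, Pereira, Mendoza and Salazar (not on senior status).
Castillo, Eriksen, Pereira, Mendoza and Salazar all have years on the bench 24 years, so the next rule applies.
Among Castillo, Eriksen, Pereira, Mendoza and Salazar, by date of first judicial appointment (earlier first): Castillo and Eriksen (Jul 20, 2015) before Pereira (Dec 1, 2015) before Mendoza (Oct 25, 2016) before Salazar (Jun 24, 2021).
Among Castillo and Eriksen, alphabetically by surname: Castillo before Eriksen.
Full order: Okonkwo, Quinn, Tanaka, Horvat, Harlow, Castillo, Eriksen, Pereira, Mendoza, Salazar.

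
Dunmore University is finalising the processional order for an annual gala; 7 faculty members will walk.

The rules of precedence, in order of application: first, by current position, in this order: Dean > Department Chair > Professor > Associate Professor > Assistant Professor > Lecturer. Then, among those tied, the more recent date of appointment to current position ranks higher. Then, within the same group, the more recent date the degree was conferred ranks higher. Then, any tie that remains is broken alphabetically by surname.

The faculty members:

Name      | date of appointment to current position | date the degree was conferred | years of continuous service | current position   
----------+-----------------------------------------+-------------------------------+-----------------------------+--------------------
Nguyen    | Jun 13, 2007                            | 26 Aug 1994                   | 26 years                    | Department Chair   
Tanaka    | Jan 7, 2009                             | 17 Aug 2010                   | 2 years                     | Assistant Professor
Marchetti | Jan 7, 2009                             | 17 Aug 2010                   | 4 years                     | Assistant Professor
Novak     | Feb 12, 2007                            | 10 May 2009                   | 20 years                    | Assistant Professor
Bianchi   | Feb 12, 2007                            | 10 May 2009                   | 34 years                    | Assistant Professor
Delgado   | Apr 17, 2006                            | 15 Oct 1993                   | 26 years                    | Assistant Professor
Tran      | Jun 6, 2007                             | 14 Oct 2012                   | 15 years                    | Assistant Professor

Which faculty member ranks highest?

By current position: Nguyen (Department Chair); then Marchetti, Tanaka, Tran, Bianchi, Novak and Delgado (Assistant Professor).
Among Marchetti, Tanaka, Tran, Bianchi, Novak and Delgado, by date of appointment to current position (later first): Marchetti and Tanaka (Jan 7, 2009) before Tran (Jun 6, 2007) before Bianchi and Novak (Feb 12, 2007) before Delgado (Apr 17, 2006).
Marchetti and Tanaka both have date the degree was conferred 17 Aug 2010, so the next rule applies.
Among Marchetti and Tanaka, alphabetically by surname: Marchetti before Tanaka.
Bianchi and Novak both have date the degree was conferred 10 May 2009, so the next rule applies.
Among Bianchi and Novak, alphabetically by surname: Bianchi before Novak.
Order: Nguyen, Marchetti, Tanaka, Tran, Bianchi, Novak, Delgado.

Nguyen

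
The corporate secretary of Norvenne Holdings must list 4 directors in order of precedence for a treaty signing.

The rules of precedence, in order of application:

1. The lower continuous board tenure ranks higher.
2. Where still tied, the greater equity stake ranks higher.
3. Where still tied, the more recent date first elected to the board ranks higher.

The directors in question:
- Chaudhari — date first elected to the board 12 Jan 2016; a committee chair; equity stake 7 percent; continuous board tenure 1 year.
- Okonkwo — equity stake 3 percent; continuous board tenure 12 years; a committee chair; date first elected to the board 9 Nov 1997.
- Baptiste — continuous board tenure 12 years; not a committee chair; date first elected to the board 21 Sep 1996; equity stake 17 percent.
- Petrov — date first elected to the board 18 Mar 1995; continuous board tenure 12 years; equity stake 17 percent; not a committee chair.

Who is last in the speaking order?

By continuous board tenure (lower first): Chaudhari (1 year); then Baptiste, Petrov and Okonkwo (each 12 years).
Among Baptiste, Petrov and Okonkwo, by equity stake (higher first): Baptiste and Petrov (17 percent) before Okonkwo (3 percent).
Among Baptiste and Petrov, by date first elected to the board (later first): Baptiste (21 Sep 1996) before Petrov (18 Mar 1995).
Order: Chaudhari, Baptiste, Petrov, Okonkwo.

Okonkwo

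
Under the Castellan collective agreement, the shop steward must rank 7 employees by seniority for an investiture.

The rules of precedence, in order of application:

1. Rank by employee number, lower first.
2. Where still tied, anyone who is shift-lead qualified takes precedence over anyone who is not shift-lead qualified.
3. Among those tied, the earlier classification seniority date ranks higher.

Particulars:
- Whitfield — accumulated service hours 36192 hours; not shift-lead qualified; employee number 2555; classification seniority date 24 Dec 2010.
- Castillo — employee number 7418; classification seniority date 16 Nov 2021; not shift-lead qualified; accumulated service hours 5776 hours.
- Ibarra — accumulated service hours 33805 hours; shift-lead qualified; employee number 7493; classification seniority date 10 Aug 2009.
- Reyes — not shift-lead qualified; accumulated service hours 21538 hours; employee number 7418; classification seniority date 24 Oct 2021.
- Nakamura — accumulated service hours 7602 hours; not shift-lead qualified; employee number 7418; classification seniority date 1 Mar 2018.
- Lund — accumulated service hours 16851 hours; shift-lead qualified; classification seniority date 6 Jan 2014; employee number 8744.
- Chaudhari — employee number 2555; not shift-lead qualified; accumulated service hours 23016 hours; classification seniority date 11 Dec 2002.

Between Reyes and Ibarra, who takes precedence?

By employee number (lower first): Chaudhari and Whitfield (both 2555); then Nakamura, Reyes and Castillo (each 7418); then Ibarra (7493); then Lund (8744).
Chaudhari and Whitfield are each not shift-lead qualified, so the next rule applies.
Among Chaudhari and Whitfield, by classification seniority date (earlier first): Chaudhari (11 Dec 2002) before Whitfield (24 Dec 2010).
Nakamura, Reyes and Castillo are each not shift-lead qualified, so the next rule applies.
Among Nakamura, Reyes and Castillo, by classification seniority date (earlier first): Nakamura (1 Mar 2018) before Reyes (24 Oct 2021) before Castillo (16 Nov 2021).
So Reyes takes precedence.

Reyes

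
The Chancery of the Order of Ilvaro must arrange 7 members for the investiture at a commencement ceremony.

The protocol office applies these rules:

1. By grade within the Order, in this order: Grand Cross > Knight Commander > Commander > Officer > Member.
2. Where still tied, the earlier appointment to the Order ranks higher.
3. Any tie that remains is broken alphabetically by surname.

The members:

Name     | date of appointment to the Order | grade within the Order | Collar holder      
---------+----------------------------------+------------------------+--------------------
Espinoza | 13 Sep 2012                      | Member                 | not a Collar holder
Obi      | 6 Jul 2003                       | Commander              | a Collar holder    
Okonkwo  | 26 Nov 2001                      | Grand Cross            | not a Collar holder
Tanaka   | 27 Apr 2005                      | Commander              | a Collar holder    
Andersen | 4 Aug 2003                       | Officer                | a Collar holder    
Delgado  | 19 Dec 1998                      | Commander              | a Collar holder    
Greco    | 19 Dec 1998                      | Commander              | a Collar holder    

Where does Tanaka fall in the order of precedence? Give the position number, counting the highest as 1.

By grade within the Order: Okonkwo (Grand Cross); then Delgado, Greco, Obi and Tanaka (Commander); then Andersen (Officer); then Espinoza (Member).
Among Delgado, Greco, Obi and Tanaka, by date of appointment to the Order (earlier first): Delgado and Greco (19 Dec 1998) before Obi (6 Jul 2003) before Tanaka (27 Apr 2005).
Among Delgado and Greco, alphabetically by surname: Delgado before Greco.
Order: Okonkwo, Delgado, Greco, Obi, Tanaka, Andersen, Espinoza. So position 5.

5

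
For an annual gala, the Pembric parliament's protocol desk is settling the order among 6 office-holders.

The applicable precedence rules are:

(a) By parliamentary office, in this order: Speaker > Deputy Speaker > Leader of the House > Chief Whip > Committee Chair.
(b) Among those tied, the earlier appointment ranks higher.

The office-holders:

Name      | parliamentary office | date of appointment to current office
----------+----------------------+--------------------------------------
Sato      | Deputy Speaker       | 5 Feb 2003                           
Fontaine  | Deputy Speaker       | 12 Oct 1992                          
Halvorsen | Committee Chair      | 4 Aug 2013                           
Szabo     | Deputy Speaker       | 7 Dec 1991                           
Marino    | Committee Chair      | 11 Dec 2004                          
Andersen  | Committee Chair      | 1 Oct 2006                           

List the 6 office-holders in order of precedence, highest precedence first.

Szabo, Fontaine, Sato, Marino, Andersen, Halvorsen

By parliamentary office: Szabo, Fontaine and Sato (Deputy Speaker); then Marino, Andersen and Halvorsen (Committee Chair).
Among Szabo, Fontaine and Sato, by date of appointment to current office (earlier first): Szabo (7 Dec 1991) before Fontaine (12 Oct 1992) before Sato (5 Feb 2003).
Among Marino, Andersen and Halvorsen, by date of appointment to current office (earlier first): Marino (11 Dec 2004) before Andersen (1 Oct 2006) before Halvorsen (4 Aug 2013).
Full order: Szabo, Fontaine, Sato, Marino, Andersen, Halvorsen.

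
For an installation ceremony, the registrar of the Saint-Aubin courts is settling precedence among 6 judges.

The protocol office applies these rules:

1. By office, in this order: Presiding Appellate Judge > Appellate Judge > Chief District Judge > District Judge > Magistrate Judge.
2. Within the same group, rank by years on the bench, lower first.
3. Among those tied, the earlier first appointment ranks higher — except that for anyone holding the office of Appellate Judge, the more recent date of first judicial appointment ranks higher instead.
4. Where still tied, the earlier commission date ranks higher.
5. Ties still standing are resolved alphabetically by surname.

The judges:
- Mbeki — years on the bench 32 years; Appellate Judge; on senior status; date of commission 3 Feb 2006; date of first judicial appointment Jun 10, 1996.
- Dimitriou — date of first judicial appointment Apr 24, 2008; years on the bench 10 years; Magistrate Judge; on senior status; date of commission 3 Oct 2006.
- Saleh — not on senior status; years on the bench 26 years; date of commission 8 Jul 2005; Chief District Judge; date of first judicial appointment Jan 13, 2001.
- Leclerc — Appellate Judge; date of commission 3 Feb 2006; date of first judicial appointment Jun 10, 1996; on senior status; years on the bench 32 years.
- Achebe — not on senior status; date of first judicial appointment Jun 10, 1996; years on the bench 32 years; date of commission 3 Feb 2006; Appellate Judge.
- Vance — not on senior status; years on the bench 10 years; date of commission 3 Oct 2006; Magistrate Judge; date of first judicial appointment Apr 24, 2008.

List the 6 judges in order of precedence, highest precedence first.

By office: Achebe, Leclerc and Mbeki (Appellate Judge); then Saleh (Chief District Judge); then Dimitriou and Vance (Magistrate Judge).
Achebe, Leclerc and Mbeki all have years on the bench 32 years, so the next rule applies.
Achebe, Leclerc and Mbeki all have date of first judicial appointment Jun 10, 1996, so the next rule applies.
Achebe, Leclerc and Mbeki all have date of commission 3 Feb 2006, so the next rule applies.
Among Achebe, Leclerc and Mbeki, alphabetically by surname: Achebe before Leclerc before Mbeki.
Dimitriou and Vance both have years on the bench 10 years, so the next rule applies.
Dimitriou and Vance both have date of first judicial appointment Apr 24, 2008, so the next rule applies.
Dimitriou and Vance both have date of commission 3 Oct 2006, so the next rule applies.
Among Dimitriou and Vance, alphabetically by surname: Dimitriou before Vance.
Full order: Achebe, Leclerc, Mbeki, Saleh, Dimitriou, Vance.

Achebe, Leclerc, Mbeki, Saleh, Dimitriou, Vance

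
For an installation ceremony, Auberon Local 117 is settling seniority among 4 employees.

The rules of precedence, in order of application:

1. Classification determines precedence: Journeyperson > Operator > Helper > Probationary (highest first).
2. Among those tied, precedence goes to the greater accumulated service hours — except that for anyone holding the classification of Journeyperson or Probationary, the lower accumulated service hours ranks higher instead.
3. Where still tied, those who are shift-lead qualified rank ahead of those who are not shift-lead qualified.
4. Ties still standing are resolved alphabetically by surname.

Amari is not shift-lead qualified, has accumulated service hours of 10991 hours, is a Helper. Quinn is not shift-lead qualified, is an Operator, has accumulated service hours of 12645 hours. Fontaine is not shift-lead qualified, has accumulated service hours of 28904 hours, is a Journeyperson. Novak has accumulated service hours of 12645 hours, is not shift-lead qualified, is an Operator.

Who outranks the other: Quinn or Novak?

By classification: Fontaine (Journeyperson); then Novak and Quinn (Operator); then Amari (Helper).
Novak and Quinn both have accumulated service hours 12645 hours, so the next rule applies.
Novak and Quinn are each not shift-lead qualified, so the next rule applies.
Among Novak and Quinn, alphabetically by surname: Novak before Quinn.
So Novak takes precedence.

Novak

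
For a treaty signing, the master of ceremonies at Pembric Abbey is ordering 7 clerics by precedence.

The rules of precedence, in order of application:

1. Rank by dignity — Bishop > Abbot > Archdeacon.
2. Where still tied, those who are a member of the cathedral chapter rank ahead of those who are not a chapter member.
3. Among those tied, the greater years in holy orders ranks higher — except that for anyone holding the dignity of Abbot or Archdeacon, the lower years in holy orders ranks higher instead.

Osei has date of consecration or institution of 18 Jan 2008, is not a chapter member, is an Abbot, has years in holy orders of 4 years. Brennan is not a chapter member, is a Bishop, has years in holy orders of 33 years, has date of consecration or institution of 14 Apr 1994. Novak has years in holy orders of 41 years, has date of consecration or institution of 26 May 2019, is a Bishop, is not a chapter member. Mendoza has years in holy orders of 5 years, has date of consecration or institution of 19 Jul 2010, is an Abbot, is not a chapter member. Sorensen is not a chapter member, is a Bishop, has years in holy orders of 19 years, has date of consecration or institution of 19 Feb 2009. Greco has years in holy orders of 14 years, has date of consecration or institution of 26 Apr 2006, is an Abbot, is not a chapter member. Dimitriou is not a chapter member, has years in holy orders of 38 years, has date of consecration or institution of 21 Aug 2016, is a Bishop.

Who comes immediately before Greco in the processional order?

Mendoza

By dignity: Novak, Dimitriou, Brennan and Sorensen (Bishop); then Osei, Mendoza and Greco (Abbot).
Novak, Dimitriou, Brennan and Sorensen are each not a chapter member, so the next rule applies.
Among Novak, Dimitriou, Brennan and Sorensen, by years in holy orders (higher first): Novak (41 years) before Dimitriou (38 years) before Brennan (33 years) before Sorensen (19 years).
Osei, Mendoza and Greco are each not a chapter member, so the next rule applies.
Among Osei, Mendoza and Greco, by years in holy orders (lower first) (reversed rule for this group): Osei (4 years) before Mendoza (5 years) before Greco (14 years).
Order: Novak, Dimitriou, Brennan, Sorensen, Osei, Mendoza, Greco.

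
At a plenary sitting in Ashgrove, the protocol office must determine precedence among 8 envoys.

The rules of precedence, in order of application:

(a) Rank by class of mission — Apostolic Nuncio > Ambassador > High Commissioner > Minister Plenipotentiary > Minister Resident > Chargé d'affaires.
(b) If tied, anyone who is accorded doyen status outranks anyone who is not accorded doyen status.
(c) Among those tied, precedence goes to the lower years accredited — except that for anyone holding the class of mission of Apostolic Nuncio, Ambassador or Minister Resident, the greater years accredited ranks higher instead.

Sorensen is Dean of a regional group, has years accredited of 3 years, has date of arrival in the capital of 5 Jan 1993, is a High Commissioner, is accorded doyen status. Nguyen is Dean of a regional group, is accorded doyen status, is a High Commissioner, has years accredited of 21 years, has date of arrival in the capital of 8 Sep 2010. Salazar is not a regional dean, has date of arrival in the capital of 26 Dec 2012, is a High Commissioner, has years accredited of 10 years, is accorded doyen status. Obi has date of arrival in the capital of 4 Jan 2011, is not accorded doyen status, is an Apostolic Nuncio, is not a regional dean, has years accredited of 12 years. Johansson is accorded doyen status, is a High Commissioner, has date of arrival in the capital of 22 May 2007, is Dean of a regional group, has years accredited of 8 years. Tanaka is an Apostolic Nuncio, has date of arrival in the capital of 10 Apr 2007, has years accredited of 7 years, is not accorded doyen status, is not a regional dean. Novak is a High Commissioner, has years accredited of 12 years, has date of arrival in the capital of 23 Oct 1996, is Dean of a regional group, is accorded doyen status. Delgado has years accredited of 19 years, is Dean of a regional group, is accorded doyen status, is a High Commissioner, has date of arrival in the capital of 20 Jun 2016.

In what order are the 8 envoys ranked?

By class of mission: Obi and Tanaka (Apostolic Nuncio); then Sorensen, Johansson, Salazar, Novak, Delgado and Nguyen (High Commissioner).
Obi and Tanaka are each not accorded doyen status, so the next rule applies.
Among Obi and Tanaka, by years accredited (higher first) (reversed rule for this group): Obi (12 years) before Tanaka (7 years).
Sorensen, Johansson, Salazar, Novak, Delgado and Nguyen are each accorded doyen status, so the next rule applies.
Among Sorensen, Johansson, Salazar, Novak, Delgado and Nguyen, by years accredited (lower first): Sorensen (3 years) before Johansson (8 years) before Salazar (10 years) before Novak (12 years) before Delgado (19 years) before Nguyen (21 years).
Full order: Obi, Tanaka, Sorensen, Johansson, Salazar, Novak, Delgado, Nguyen.

Obi, Tanaka, Sorensen, Johansson, Salazar, Novak, Delgado, Nguyen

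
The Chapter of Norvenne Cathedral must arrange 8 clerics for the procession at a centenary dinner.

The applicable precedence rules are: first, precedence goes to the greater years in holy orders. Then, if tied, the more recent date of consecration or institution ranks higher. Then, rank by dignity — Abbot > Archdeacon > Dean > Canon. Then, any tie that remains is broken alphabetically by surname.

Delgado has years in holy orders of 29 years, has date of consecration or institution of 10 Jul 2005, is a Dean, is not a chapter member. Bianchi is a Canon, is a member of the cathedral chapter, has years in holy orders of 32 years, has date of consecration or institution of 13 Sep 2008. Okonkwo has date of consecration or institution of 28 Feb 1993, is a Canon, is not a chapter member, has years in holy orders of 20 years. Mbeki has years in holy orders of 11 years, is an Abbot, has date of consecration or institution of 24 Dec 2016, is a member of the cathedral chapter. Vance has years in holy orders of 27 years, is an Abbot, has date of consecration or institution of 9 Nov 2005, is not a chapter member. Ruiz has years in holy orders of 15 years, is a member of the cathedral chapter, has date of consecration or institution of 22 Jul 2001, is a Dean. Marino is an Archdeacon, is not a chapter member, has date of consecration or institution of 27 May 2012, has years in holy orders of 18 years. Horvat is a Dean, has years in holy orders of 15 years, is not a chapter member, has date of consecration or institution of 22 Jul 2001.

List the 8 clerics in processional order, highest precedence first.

By years in holy orders (higher first): Bianchi (32 years); then Delgado (29 years); then Vance (27 years); then Okonkwo (20 years); then Marino (18 years); then Horvat and Ruiz (both 15 years); then Mbeki (11 years).
Horvat and Ruiz both have date of consecration or institution 22 Jul 2001, so the next rule applies.
Horvat and Ruiz are each Dean, so the next rule applies.
Among Horvat and Ruiz, alphabetically by surname: Horvat before Ruiz.
Full order: Bianchi, Delgado, Vance, Okonkwo, Marino, Horvat, Ruiz, Mbeki.

Bianchi, Delgado, Vance, Okonkwo, Marino, Horvat, Ruiz, Mbeki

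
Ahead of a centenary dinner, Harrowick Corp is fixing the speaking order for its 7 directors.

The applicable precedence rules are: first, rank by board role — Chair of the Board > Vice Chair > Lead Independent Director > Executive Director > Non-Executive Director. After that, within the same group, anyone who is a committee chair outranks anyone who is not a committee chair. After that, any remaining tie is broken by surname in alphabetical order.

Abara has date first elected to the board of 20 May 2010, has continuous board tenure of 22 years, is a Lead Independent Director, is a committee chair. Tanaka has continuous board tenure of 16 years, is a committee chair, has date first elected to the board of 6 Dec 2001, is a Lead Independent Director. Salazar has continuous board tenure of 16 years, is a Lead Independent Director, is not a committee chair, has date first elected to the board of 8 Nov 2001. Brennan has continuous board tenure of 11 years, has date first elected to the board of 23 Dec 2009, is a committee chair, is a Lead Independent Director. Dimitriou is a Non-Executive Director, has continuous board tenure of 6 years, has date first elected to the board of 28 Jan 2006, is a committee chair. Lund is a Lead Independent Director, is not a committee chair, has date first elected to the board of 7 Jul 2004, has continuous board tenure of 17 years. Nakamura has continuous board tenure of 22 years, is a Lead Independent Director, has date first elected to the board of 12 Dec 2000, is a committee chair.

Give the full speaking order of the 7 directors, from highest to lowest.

Abara, Brennan, Nakamura, Tanaka, Lund, Salazar, Dimitriou

By board role: Abara, Brennan, Nakamura, Tanaka, Lund and Salazar (Lead Independent Director); then Dimitriou (Non-Executive Director).
Among Abara, Brennan, Nakamura, Tanaka, Lund and Salazar, a committee chair before not a committee chair: Abara, Brennan, Nakamura and Tanaka (a committee chair) before Lund and Salazar (not a committee chair).
Among Abara, Brennan, Nakamura and Tanaka, alphabetically by surname: Abara before Brennan before Nakamura before Tanaka.
Among Lund and Salazar, alphabetically by surname: Lund before Salazar.
Full order: Abara, Brennan, Nakamura, Tanaka, Lund, Salazar, Dimitriou.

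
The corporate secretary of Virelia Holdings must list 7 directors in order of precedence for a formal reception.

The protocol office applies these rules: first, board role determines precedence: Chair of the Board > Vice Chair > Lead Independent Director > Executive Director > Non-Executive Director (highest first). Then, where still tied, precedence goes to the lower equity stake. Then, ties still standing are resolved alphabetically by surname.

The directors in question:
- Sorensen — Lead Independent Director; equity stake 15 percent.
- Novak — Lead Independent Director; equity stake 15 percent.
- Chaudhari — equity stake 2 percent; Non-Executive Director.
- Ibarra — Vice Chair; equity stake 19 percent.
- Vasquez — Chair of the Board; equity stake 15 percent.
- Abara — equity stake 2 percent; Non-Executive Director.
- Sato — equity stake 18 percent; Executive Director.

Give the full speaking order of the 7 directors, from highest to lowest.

By board role: Vasquez (Chair of the Board); then Ibarra (Vice Chair); then Novak and Sorensen (Lead Independent Director); then Sato (Executive Director); then Abara and Chaudhari (Non-Executive Director).
Novak and Sorensen both have equity stake 15 percent, so the next rule applies.
Among Novak and Sorensen, alphabetically by surname: Novak before Sorensen.
Abara and Chaudhari both have equity stake 2 percent, so the next rule applies.
Among Abara and Chaudhari, alphabetically by surname: Abara before Chaudhari.
Full order: Vasquez, Ibarra, Novak, Sorensen, Sato, Abara, Chaudhari.

Vasquez, Ibarra, Novak, Sorensen, Sato, Abara, Chaudhari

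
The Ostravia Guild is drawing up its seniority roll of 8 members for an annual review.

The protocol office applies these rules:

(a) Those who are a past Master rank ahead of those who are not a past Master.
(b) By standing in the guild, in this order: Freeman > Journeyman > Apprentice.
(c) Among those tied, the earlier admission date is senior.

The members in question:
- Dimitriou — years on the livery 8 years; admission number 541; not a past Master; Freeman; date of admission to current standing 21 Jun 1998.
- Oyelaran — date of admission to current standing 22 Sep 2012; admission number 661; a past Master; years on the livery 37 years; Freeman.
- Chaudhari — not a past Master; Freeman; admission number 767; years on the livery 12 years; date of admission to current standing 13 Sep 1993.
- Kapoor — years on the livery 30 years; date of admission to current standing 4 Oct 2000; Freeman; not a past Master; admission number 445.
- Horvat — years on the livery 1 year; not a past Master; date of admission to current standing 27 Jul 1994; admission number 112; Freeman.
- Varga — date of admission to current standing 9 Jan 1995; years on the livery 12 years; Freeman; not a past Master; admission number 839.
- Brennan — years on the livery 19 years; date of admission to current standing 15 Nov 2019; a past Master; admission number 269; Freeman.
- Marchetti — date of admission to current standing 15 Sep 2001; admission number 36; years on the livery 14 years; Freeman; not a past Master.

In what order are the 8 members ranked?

Oyelaran, Brennan, Chaudhari, Horvat, Varga, Dimitriou, Kapoor, Marchetti

By the first rule: Oyelaran and Brennan (both a past Master); then Chaudhari, Horvat, Varga, Dimitriou, Kapoor and Marchetti (each not a past Master).
Oyelaran and Brennan are each Freeman, so the next rule applies.
Among Oyelaran and Brennan, by date of admission to current standing (earlier first): Oyelaran (22 Sep 2012) before Brennan (15 Nov 2019).
Chaudhari, Horvat, Varga, Dimitriou, Kapoor and Marchetti are each Freeman, so the next rule applies.
Among Chaudhari, Horvat, Varga, Dimitriou, Kapoor and Marchetti, by date of admission to current standing (earlier first): Chaudhari (13 Sep 1993) before Horvat (27 Jul 1994) before Varga (9 Jan 1995) before Dimitriou (21 Jun 1998) before Kapoor (4 Oct 2000) before Marchetti (15 Sep 2001).
Full order: Oyelaran, Brennan, Chaudhari, Horvat, Varga, Dimitriou, Kapoor, Marchetti.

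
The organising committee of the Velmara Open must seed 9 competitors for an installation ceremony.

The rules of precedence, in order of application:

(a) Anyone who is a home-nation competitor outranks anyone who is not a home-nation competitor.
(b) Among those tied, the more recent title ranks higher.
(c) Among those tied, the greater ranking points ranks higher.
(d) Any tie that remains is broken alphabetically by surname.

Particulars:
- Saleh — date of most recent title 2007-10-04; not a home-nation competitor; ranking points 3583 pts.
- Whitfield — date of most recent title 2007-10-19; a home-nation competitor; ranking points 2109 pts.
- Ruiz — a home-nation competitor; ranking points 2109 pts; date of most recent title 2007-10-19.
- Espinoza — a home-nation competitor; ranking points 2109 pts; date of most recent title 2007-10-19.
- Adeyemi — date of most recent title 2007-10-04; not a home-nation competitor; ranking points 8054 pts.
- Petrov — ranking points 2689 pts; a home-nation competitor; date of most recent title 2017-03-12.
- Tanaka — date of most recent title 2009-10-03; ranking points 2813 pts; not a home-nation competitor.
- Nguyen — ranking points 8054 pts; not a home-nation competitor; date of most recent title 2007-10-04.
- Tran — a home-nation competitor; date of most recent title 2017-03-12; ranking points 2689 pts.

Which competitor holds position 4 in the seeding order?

By the first rule: Petrov, Tran, Espinoza, Ruiz and Whitfield (each a home-nation competitor); then Tanaka, Adeyemi, Nguyen and Saleh (each not a home-nation competitor).
Among Petrov, Tran, Espinoza, Ruiz and Whitfield, by date of most recent title (later first): Petrov and Tran (2017-03-12) before Espinoza, Ruiz and Whitfield (2007-10-19).
Petrov and Tran both have ranking points 2689 pts, so the next rule applies.
Among Petrov and Tran, alphabetically by surname: Petrov before Tran.
Espinoza, Ruiz and Whitfield all have ranking points 2109 pts, so the next rule applies.
Among Espinoza, Ruiz and Whitfield, alphabetically by surname: Espinoza before Ruiz before Whitfield.
Among Tanaka, Adeyemi, Nguyen and Saleh, by date of most recent title (later first): Tanaka (2009-10-03) before Adeyemi, Nguyen and Saleh (2007-10-04).
Among Adeyemi, Nguyen and Saleh, by ranking points (higher first): Adeyemi and Nguyen (8054 pts) before Saleh (3583 pts).
Among Adeyemi and Nguyen, alphabetically by surname: Adeyemi before Nguyen.
Order: Petrov, Tran, Espinoza, Ruiz, Whitfield, Tanaka, Adeyemi, Nguyen, Saleh.

Ruiz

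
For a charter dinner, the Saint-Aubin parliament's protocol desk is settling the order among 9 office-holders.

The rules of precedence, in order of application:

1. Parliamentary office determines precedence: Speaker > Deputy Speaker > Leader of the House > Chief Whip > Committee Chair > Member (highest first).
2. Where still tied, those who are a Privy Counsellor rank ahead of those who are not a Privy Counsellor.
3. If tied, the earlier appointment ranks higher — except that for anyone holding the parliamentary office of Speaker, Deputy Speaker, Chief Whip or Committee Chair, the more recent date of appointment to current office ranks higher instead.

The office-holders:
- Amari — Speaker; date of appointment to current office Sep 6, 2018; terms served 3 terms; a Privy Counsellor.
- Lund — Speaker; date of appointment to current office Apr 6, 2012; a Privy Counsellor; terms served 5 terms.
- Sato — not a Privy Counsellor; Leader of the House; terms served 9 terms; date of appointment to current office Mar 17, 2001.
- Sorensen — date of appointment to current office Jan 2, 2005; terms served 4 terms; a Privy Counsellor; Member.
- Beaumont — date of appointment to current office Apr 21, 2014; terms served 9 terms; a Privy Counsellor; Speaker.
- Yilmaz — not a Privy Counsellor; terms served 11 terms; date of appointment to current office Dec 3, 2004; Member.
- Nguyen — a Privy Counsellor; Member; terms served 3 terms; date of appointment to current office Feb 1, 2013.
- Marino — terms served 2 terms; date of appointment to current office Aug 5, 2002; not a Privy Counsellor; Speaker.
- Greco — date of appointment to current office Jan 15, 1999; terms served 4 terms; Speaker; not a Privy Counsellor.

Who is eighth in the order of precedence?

Nguyen

By parliamentary office: Amari, Beaumont, Lund, Marino and Greco (Speaker); then Sato (Leader of the House); then Sorensen, Nguyen and Yilmaz (Member).
Among Amari, Beaumont, Lund, Marino and Greco, a Privy Counsellor before not a Privy Counsellor: Amari, Beaumont and Lund (a Privy Counsellor) before Marino and Greco (not a Privy Counsellor).
Among Amari, Beaumont and Lund, by date of appointment to current office (later first) (reversed rule for this group): Amari (Sep 6, 2018) before Beaumont (Apr 21, 2014) before Lund (Apr 6, 2012).
Among Marino and Greco, by date of appointment to current office (later first) (reversed rule for this group): Marino (Aug 5, 2002) before Greco (Jan 15, 1999).
Among Sorensen, Nguyen and Yilmaz, a Privy Counsellor before not a Privy Counsellor: Sorensen and Nguyen (a Privy Counsellor) before Yilmaz (not a Privy Counsellor).
Among Sorensen and Nguyen, by date of appointment to current office (earlier first): Sorensen (Jan 2, 2005) before Nguyen (Feb 1, 2013).
Order: Amari, Beaumont, Lund, Marino, Greco, Sato, Sorensen, Nguyen, Yilmaz.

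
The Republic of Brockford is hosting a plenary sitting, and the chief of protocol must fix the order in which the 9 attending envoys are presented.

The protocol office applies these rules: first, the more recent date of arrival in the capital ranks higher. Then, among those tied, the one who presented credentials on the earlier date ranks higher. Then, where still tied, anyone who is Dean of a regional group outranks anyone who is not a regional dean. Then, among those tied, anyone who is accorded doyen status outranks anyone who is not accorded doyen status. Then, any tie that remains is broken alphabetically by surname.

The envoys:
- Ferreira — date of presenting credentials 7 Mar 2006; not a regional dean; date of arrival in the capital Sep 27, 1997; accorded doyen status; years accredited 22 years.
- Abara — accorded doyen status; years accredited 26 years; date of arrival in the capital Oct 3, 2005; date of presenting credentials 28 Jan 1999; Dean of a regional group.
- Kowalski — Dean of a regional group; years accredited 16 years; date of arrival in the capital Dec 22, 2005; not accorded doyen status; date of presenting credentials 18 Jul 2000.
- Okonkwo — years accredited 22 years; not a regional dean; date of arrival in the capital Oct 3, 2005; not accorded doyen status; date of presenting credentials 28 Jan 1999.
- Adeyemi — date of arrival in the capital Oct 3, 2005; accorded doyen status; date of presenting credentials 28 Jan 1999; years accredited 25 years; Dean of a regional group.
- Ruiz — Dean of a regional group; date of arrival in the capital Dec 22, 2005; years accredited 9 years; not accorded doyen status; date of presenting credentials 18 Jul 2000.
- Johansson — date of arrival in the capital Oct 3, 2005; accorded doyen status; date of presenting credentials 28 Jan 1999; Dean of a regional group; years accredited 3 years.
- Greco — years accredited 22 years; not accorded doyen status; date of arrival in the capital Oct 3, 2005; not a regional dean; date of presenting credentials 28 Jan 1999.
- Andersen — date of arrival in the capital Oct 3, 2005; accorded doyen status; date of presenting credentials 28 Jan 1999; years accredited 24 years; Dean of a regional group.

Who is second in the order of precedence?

Ruiz

By date of arrival in the capital (later first): Kowalski and Ruiz (both Dec 22, 2005); then Abara, Adeyemi, Andersen, Johansson, Greco and Okonkwo (each Oct 3, 2005); then Ferreira (Sep 27, 1997).
Kowalski and Ruiz both have date of presenting credentials 18 Jul 2000, so the next rule applies.
Kowalski and Ruiz are each Dean of a regional group, so the next rule applies.
Kowalski and Ruiz are each not accorded doyen status, so the next rule applies.
Among Kowalski and Ruiz, alphabetically by surname: Kowalski before Ruiz.
Abara, Adeyemi, Andersen, Johansson, Greco and Okonkwo all have date of presenting credentials 28 Jan 1999, so the next rule applies.
Among Abara, Adeyemi, Andersen, Johansson, Greco and Okonkwo, Dean of a regional group before not a regional dean: Abara, Adeyemi, Andersen and Johansson (Dean of a regional group) before Greco and Okonkwo (not a regional dean).
Abara, Adeyemi, Andersen and Johansson are each accorded doyen status, so the next rule applies.
Among Abara, Adeyemi, Andersen and Johansson, alphabetically by surname: Abara before Adeyemi before Andersen before Johansson.
Greco and Okonkwo are each not accorded doyen status, so the next rule applies.
Among Greco and Okonkwo, alphabetically by surname: Greco before Okonkwo.
Order: Kowalski, Ruiz, Abara, Adeyemi, Andersen, Johansson, Greco, Okonkwo, Ferreira.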